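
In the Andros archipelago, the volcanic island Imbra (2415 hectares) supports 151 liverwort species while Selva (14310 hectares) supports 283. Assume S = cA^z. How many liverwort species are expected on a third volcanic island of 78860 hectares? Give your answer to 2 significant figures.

520

z = ln(283/151) / ln(14310/2415) = 0.6282 / 1.7793 = 0.3530
c = 151 / 2415^0.3530 = 151 / 15.64 = 9.652
S₃ = 9.652 × 78860^0.3530 = 9.652 × 53.56 ≈ 517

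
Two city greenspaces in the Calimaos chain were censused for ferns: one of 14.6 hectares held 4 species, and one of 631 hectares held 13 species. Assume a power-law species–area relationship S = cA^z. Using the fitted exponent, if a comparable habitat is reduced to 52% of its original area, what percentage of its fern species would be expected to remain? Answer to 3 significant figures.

z = ln(13/4) / ln(631/14.6) = 1.1787 / 3.7663 = 0.3129
S_new/S_old = (A_new/A_old)^z = 0.52^0.3129 = exp(0.3129 × -0.6539) = 0.8149

81.5%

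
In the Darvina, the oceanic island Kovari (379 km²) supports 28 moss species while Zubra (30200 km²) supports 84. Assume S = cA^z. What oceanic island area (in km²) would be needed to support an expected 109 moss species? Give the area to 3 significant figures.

85300 km²

z = ln(84/28) / ln(30200/379) = 1.0986 / 4.3781 = 0.2509
c = 28 / 379^0.2509 = 28 / 4.437 = 6.311
A = (109/6.311)^(1/0.2509) ⇒ ln A = ln(17.27)/0.2509 = 11.3538
A = e^11.3538 ≈ 85292 km²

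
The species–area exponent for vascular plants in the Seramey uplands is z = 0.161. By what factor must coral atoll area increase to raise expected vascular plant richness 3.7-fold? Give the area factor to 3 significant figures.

(A₂/A₁)^0.161 = 3.7, so A₂/A₁ = 3.7^(1/0.161) = 3.7^6.211
ln(A₂/A₁) = ln 3.7 / 0.161 = 1.3083 / 0.161 = 8.1263
A₂/A₁ = e^8.1263 ≈ 3382

3380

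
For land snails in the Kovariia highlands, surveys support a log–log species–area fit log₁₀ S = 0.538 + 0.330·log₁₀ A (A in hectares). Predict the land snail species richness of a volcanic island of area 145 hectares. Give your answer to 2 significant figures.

S = 3.451 × 145^0.33 = 3.451 × 5.167 ≈ 17.83

18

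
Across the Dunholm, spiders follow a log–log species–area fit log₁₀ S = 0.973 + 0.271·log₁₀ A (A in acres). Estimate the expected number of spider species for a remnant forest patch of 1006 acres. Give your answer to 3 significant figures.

S = 9.397 × 1006^0.271 = 9.397 × 6.512 ≈ 61.19

61.2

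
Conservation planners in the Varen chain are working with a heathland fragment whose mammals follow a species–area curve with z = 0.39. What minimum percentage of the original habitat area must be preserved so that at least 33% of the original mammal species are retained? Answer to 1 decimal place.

5.8%

Need (A_new/A_old)^0.39 = 0.33, so A_new/A_old = 0.33^(1/0.39) = 0.33^2.564
ln(A_new/A_old) = ln 0.33 / 0.39 = -1.1087 / 0.39 = -2.8427
A_new/A_old = e^-2.8427 ≈ 0.05827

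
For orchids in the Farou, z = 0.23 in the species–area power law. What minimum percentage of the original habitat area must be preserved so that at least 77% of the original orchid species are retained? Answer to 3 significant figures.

Need (A_new/A_old)^0.23 = 0.77, so A_new/A_old = 0.77^(1/0.23) = 0.77^4.348
ln(A_new/A_old) = ln 0.77 / 0.23 = -0.2614 / 0.23 = -1.1364
A_new/A_old = e^-1.1364 ≈ 0.321

32.1%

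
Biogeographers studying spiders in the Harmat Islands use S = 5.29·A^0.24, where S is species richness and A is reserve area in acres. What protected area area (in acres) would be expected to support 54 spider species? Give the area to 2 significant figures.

16000 acres

54 = 5.29 × A^0.24  ⇒  A^0.24 = 54/5.29 = 10.21
ln A = ln(10.21) / 0.24 = 2.3232 / 0.24 = 9.6799
A = e^9.6799 ≈ 15992 acres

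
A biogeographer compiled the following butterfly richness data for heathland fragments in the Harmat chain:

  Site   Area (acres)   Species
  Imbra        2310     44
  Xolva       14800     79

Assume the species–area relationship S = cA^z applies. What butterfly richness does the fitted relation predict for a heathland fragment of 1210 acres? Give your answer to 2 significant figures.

z = ln(79/44) / ln(14800/2310) = 0.5853 / 1.8574 = 0.3151
c = 44 / 2310^0.3151 = 44 / 11.48 = 3.833
S₃ = 3.833 × 1210^0.3151 = 3.833 × 9.362 ≈ 35.89

36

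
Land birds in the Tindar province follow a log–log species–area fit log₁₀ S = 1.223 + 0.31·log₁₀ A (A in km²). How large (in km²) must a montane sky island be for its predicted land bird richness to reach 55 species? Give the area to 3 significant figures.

46.7 km²

55 = 16.71 × A^0.31  ⇒  A^0.31 = 55/16.71 = 3.291
ln A = ln(3.291) / 0.31 = 1.1913 / 0.31 = 3.8428
A = e^3.8428 ≈ 46.66 km²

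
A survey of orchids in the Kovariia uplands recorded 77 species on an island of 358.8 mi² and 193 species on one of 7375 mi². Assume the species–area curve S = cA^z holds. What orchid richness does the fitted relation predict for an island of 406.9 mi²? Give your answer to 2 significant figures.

80

z = ln(193/77) / ln(7375/358.8) = 0.9189 / 3.0231 = 0.3040
c = 77 / 358.8^0.3040 = 77 / 5.978 = 12.88
S₃ = 12.88 × 406.9^0.3040 = 12.88 × 6.211 ≈ 80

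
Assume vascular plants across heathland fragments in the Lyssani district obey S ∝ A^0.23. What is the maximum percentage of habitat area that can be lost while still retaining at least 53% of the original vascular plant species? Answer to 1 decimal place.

93.7%

Need (A_new/A_old)^0.23 = 0.53, so A_new/A_old = 0.53^(1/0.23) = 0.53^4.348
ln(A_new/A_old) = ln 0.53 / 0.23 = -0.6349 / 0.23 = -2.7603
A_new/A_old = e^-2.7603 ≈ 0.06327
Fraction that can be lost = 1 − 0.06327 = 0.9367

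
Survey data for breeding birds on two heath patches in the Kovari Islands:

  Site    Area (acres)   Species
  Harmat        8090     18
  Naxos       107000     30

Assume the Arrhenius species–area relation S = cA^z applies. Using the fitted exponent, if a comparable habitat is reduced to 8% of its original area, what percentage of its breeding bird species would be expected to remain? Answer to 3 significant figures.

z = ln(30/18) / ln(107000/8090) = 0.5108 / 2.5822 = 0.1978
S_new/S_old = (A_new/A_old)^z = 0.08^0.1978 = exp(0.1978 × -2.5257) = 0.6067

60.7%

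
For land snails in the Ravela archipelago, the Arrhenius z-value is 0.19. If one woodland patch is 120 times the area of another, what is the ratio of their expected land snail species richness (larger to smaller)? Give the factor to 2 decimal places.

S₂/S₁ = (A₂/A₁)^z = 120^0.19
ln(S₂/S₁) = 0.19 × ln 120 = 0.19 × 4.7875 = 0.9096
S₂/S₁ = e^0.9096 ≈ 2.483

2.48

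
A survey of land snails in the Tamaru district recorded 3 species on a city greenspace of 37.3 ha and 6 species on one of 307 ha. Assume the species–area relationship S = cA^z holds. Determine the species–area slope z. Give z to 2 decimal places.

0.33

Taking logs: ln S = ln c + z ln A, so z = (ln S₂ − ln S₁)/(ln A₂ − ln A₁).
z = ln(6/3) / ln(307/37.3) = ln(2) / ln(8.231) = 0.6931 / 2.1079 = 0.3288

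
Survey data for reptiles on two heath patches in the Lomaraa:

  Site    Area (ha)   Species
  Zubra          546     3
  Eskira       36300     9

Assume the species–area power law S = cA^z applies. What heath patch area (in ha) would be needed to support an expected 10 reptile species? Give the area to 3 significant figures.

z = ln(9/3) / ln(36300/546) = 1.0986 / 4.1970 = 0.2618
c = 3 / 546^0.2618 = 3 / 5.206 = 0.5763
A = (10/0.5763)^(1/0.2618) ⇒ ln A = ln(17.35)/0.2618 = 10.9021
A = e^10.9021 ≈ 54289 ha

54300 ha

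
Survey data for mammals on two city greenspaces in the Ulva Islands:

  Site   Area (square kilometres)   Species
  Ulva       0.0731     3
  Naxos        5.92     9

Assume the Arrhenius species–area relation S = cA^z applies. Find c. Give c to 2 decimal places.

z = ln(S₂/S₁) / ln(A₂/A₁) = ln(9/3) / ln(5.92/0.0731) = 1.0986 / 4.3943 = 0.2500
c = S₁ / A₁^z = 3 / 0.0731^0.2500 = 3 / 0.52 = 5.77

5.77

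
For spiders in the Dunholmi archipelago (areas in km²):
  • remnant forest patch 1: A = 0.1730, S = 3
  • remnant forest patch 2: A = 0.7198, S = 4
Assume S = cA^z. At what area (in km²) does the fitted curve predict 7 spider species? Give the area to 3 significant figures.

z = ln(4/3) / ln(0.7198/0.173) = 0.2877 / 1.4257 = 0.2018
c = 3 / 0.173^0.2018 = 3 / 0.7019 = 4.274
A = (7/4.274)^(1/0.2018) ⇒ ln A = ln(1.638)/0.2018 = 2.4445
A = e^2.4445 ≈ 11.53 km²

11.5 km²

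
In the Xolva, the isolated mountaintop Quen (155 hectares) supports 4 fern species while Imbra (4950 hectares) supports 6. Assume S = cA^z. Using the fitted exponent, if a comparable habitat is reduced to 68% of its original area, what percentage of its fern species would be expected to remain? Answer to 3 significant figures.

95.6%

z = ln(6/4) / ln(4950/155) = 0.4055 / 3.4637 = 0.1171
S_new/S_old = (A_new/A_old)^z = 0.68^0.1171 = exp(0.1171 × -0.3857) = 0.9559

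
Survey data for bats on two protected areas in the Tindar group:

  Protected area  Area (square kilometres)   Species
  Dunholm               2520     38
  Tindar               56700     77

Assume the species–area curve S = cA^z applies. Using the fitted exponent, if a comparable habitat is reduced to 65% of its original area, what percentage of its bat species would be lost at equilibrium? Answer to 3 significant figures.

z = ln(77/38) / ln(56700/2520) = 0.7062 / 3.1135 = 0.2268
S_new/S_old = (A_new/A_old)^z = 0.65^0.2268 = exp(0.2268 × -0.4308) = 0.9069
Fraction lost = 1 − 0.9069 = 0.09309

9.31%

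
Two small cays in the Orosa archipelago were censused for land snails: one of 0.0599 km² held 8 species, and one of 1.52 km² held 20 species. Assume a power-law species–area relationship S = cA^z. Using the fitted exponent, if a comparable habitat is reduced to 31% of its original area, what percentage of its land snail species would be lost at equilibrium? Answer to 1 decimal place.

28.2%

z = ln(20/8) / ln(1.52/0.0599) = 0.9163 / 3.2338 = 0.2833
S_new/S_old = (A_new/A_old)^z = 0.31^0.2833 = exp(0.2833 × -1.1712) = 0.7176
Fraction lost = 1 − 0.7176 = 0.2824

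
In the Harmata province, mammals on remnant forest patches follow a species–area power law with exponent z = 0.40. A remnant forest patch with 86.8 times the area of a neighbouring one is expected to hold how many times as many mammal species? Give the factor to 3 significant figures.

5.96

S₂/S₁ = (A₂/A₁)^z = 86.8^0.4
ln(S₂/S₁) = 0.4 × ln 86.8 = 0.4 × 4.4636 = 1.7854
S₂/S₁ = e^1.7854 ≈ 5.962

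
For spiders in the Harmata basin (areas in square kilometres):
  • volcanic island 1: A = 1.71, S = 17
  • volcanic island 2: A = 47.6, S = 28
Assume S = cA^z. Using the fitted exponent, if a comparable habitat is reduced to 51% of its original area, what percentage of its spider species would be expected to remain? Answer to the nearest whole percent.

z = ln(28/17) / ln(47.6/1.71) = 0.4990 / 3.3263 = 0.1500
S_new/S_old = (A_new/A_old)^z = 0.51^0.1500 = exp(0.1500 × -0.6733) = 0.9039

90%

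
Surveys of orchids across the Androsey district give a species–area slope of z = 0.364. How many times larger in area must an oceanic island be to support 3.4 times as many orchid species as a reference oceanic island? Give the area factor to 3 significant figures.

28.8

(A₂/A₁)^0.364 = 3.4, so A₂/A₁ = 3.4^(1/0.364) = 3.4^2.747
ln(A₂/A₁) = ln 3.4 / 0.364 = 1.2238 / 0.364 = 3.3620
A₂/A₁ = e^3.3620 ≈ 28.85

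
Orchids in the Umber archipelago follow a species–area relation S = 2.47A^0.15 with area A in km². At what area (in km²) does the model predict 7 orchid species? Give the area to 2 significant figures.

1000 km²

7 = 2.47 × A^0.15  ⇒  A^0.15 = 7/2.47 = 2.834
ln A = ln(2.834) / 0.15 = 1.0417 / 0.15 = 6.9446
A = e^6.9446 ≈ 1038 km²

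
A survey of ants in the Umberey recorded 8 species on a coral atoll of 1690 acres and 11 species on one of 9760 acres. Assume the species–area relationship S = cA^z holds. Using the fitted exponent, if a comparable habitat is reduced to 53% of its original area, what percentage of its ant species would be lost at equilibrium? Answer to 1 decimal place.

z = ln(11/8) / ln(9760/1690) = 0.3185 / 1.7536 = 0.1816
S_new/S_old = (A_new/A_old)^z = 0.53^0.1816 = exp(0.1816 × -0.6349) = 0.8911
Fraction lost = 1 − 0.8911 = 0.1089

10.9%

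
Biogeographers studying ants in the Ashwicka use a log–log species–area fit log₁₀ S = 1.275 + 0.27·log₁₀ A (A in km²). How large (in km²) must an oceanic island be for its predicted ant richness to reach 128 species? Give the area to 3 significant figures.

128 = 18.84 × A^0.27  ⇒  A^0.27 = 128/18.84 = 6.795
ln A = ln(6.795) / 0.27 = 1.9162 / 0.27 = 7.0972
A = e^7.0972 ≈ 1209 km²

1210 km²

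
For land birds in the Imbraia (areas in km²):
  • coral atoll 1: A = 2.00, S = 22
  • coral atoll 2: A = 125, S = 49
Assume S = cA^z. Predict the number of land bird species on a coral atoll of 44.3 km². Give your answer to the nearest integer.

40

z = ln(49/22) / ln(125/2) = 0.8008 / 4.1352 = 0.1937
c = 22 / 2^0.1937 = 22 / 1.144 = 19.24
S₃ = 19.24 × 44.3^0.1937 = 19.24 × 2.084 ≈ 40.08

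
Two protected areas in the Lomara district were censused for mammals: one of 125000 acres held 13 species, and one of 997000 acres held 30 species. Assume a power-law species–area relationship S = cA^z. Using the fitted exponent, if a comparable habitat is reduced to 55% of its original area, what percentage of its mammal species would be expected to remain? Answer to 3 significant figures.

78.6%

z = ln(30/13) / ln(997000/125000) = 0.8362 / 2.0764 = 0.4027
S_new/S_old = (A_new/A_old)^z = 0.55^0.4027 = exp(0.4027 × -0.5978) = 0.786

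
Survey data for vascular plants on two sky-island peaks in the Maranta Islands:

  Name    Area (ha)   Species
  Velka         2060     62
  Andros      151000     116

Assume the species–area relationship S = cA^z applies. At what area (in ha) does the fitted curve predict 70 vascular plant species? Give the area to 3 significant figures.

z = ln(116/62) / ln(151000/2060) = 0.6265 / 4.2946 = 0.1459
c = 62 / 2060^0.1459 = 62 / 3.044 = 20.37
A = (70/20.37)^(1/0.1459) ⇒ ln A = ln(3.436)/0.1459 = 8.4624
A = e^8.4624 ≈ 4734 ha

4730 ha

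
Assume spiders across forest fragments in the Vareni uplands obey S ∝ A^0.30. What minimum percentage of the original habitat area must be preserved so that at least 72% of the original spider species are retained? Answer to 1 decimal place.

33.5%

Need (A_new/A_old)^0.3 = 0.72, so A_new/A_old = 0.72^(1/0.3) = 0.72^3.333
ln(A_new/A_old) = ln 0.72 / 0.3 = -0.3285 / 0.3 = -1.0950
A_new/A_old = e^-1.0950 ≈ 0.3345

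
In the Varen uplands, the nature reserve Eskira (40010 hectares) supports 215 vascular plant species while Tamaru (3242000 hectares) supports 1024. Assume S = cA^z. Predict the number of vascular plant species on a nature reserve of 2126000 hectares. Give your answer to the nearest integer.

z = ln(1024/215) / ln(3242000/40010) = 1.5608 / 4.3948 = 0.3552
c = 215 / 40010^0.3552 = 215 / 43.1 = 4.988
S₃ = 4.988 × 2126000^0.3552 = 4.988 × 176.7 ≈ 881.5

881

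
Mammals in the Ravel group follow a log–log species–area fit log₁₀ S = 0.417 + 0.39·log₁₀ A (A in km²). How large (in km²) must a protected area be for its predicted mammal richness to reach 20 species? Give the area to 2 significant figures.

180 km²

20 = 2.612 × A^0.39  ⇒  A^0.39 = 20/2.612 = 7.656
ln A = ln(7.656) / 0.39 = 2.0356 / 0.39 = 5.2194
A = e^5.2194 ≈ 184.8 km²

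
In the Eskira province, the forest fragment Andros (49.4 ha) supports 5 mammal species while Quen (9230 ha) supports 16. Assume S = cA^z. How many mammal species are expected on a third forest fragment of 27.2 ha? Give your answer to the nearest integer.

z = ln(16/5) / ln(9230/49.4) = 1.1632 / 5.2303 = 0.2224
c = 5 / 49.4^0.2224 = 5 / 2.38 = 2.1
S₃ = 2.1 × 27.2^0.2224 = 2.1 × 2.085 ≈ 4.379

4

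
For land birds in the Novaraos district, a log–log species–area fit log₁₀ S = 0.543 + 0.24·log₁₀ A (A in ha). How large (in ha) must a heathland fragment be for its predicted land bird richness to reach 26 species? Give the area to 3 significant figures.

26 = 3.491 × A^0.24  ⇒  A^0.24 = 26/3.491 = 7.447
ln A = ln(7.447) / 0.24 = 2.0078 / 0.24 = 8.3658
A = e^8.3658 ≈ 4298 ha

4300 ha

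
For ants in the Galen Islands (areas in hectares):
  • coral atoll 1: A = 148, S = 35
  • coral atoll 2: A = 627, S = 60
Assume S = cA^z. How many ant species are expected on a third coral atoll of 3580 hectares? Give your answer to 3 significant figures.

z = ln(60/35) / ln(627/148) = 0.5390 / 1.4437 = 0.3733
c = 35 / 148^0.3733 = 35 / 6.46 = 5.418
S₃ = 5.418 × 3580^0.3733 = 5.418 × 21.22 ≈ 115

115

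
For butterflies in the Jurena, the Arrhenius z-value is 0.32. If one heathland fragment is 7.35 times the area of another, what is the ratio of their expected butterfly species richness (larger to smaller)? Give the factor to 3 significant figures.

1.89

S₂/S₁ = (A₂/A₁)^z = 7.35^0.32
ln(S₂/S₁) = 0.32 × ln 7.35 = 0.32 × 1.9947 = 0.6383
S₂/S₁ = e^0.6383 ≈ 1.893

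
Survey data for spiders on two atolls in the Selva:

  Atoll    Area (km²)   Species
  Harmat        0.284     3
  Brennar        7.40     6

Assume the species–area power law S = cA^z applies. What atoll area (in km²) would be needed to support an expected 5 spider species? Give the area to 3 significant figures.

3.14 km²

z = ln(6/3) / ln(7.4/0.284) = 0.6931 / 3.2603 = 0.2126
c = 3 / 0.284^0.2126 = 3 / 0.7652 = 3.921
A = (5/3.921)^(1/0.2126) ⇒ ln A = ln(1.275)/0.2126 = 1.1439
A = e^1.1439 ≈ 3.139 km²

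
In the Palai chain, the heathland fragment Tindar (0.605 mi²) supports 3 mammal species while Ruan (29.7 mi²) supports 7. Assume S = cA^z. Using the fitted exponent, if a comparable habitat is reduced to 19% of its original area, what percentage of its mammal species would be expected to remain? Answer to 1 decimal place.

z = ln(7/3) / ln(29.7/0.605) = 0.8473 / 3.8937 = 0.2176
S_new/S_old = (A_new/A_old)^z = 0.19^0.2176 = exp(0.2176 × -1.6607) = 0.6967

69.7%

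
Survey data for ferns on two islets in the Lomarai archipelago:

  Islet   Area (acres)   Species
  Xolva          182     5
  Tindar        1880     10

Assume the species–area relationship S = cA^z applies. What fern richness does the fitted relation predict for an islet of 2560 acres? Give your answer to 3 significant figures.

z = ln(10/5) / ln(1880/182) = 0.6931 / 2.3350 = 0.2968
c = 5 / 182^0.2968 = 5 / 4.687 = 1.067
S₃ = 1.067 × 2560^0.2968 = 1.067 × 10.27 ≈ 10.96

11.0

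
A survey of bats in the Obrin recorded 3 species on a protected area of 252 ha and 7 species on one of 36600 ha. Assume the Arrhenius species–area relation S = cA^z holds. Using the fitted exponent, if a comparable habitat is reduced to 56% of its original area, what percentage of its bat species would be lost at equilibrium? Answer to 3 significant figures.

z = ln(7/3) / ln(36600/252) = 0.8473 / 4.9784 = 0.1702
S_new/S_old = (A_new/A_old)^z = 0.56^0.1702 = exp(0.1702 × -0.5798) = 0.906
Fraction lost = 1 − 0.906 = 0.09397

9.40%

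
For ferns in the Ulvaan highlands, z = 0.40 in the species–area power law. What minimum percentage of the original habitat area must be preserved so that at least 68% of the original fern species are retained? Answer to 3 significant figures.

38.1%

Need (A_new/A_old)^0.4 = 0.68, so A_new/A_old = 0.68^(1/0.4) = 0.68^2.5
ln(A_new/A_old) = ln 0.68 / 0.4 = -0.3857 / 0.4 = -0.9642
A_new/A_old = e^-0.9642 ≈ 0.3813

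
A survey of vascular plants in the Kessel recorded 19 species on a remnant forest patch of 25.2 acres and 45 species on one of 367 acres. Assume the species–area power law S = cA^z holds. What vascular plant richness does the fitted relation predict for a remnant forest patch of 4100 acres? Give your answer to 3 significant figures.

97.9

z = ln(45/19) / ln(367/25.2) = 0.8622 / 2.6785 = 0.3219
c = 19 / 25.2^0.3219 = 19 / 2.826 = 6.724
S₃ = 6.724 × 4100^0.3219 = 6.724 × 14.55 ≈ 97.86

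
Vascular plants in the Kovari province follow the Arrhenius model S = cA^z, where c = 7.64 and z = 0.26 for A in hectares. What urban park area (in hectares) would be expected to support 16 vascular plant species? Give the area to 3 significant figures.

17.2 hectares

16 = 7.64 × A^0.26  ⇒  A^0.26 = 16/7.64 = 2.094
ln A = ln(2.094) / 0.26 = 0.7392 / 0.26 = 2.8430
A = e^2.8430 ≈ 17.17 hectares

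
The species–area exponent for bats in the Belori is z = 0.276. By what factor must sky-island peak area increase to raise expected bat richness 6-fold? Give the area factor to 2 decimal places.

659.76

(A₂/A₁)^0.276 = 6, so A₂/A₁ = 6^(1/0.276) = 6^3.623
ln(A₂/A₁) = ln 6 / 0.276 = 1.7918 / 0.276 = 6.4919
A₂/A₁ = e^6.4919 ≈ 659.8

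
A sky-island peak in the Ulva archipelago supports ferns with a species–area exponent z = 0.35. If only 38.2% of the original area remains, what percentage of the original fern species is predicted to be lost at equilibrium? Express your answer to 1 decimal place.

S_new/S_old = (A_new/A_old)^z = 0.382^0.35
= exp(0.35 × ln 0.382) = exp(0.35 × -0.9623) = exp(-0.3368) ≈ 0.714
Fraction lost = 1 − 0.714 = 0.286

28.6%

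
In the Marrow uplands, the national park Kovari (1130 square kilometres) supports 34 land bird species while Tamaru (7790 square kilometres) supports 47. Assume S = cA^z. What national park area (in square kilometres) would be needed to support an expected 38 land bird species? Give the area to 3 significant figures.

2190 square kilometres

z = ln(47/34) / ln(7790/1130) = 0.3238 / 1.9306 = 0.1677
c = 34 / 1130^0.1677 = 34 / 3.251 = 10.46
A = (38/10.46)^(1/0.1677) ⇒ ln A = ln(3.634)/0.1677 = 7.6932
A = e^7.6932 ≈ 2193 square kilometres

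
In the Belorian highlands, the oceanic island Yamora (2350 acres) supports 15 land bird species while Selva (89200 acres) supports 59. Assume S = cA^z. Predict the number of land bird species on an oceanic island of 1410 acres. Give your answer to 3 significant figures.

12.4

z = ln(59/15) / ln(89200/2350) = 1.3695 / 3.6365 = 0.3766
c = 15 / 2350^0.3766 = 15 / 18.6 = 0.8064
S₃ = 0.8064 × 1410^0.3766 = 0.8064 × 15.35 ≈ 12.37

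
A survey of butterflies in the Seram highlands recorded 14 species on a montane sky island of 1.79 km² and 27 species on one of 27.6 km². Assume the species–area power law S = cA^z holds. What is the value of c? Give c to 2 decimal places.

12.17

z = ln(S₂/S₁) / ln(A₂/A₁) = ln(27/14) / ln(27.6/1.79) = 0.6568 / 2.7356 = 0.2401
c = S₁ / A₁^z = 14 / 1.79^0.2401 = 14 / 1.15 = 12.17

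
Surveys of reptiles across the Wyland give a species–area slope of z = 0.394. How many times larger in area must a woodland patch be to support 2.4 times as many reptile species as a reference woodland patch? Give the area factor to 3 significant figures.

9.23

(A₂/A₁)^0.394 = 2.4, so A₂/A₁ = 2.4^(1/0.394) = 2.4^2.538
ln(A₂/A₁) = ln 2.4 / 0.394 = 0.8755 / 0.394 = 2.2220
A₂/A₁ = e^2.2220 ≈ 9.226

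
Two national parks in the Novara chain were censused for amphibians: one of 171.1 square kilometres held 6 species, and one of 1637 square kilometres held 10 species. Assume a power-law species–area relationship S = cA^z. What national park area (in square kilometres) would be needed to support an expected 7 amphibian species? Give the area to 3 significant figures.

338 square kilometres

z = ln(10/6) / ln(1637/171.1) = 0.5108 / 2.2584 = 0.2262
c = 6 / 171.1^0.2262 = 6 / 3.2 = 1.875
A = (7/1.875)^(1/0.2262) ⇒ ln A = ln(3.733)/0.2262 = 5.8238
A = e^5.8238 ≈ 338.2 square kilometres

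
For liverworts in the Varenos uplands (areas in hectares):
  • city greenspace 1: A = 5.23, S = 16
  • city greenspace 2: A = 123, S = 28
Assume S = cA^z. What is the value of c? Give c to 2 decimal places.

11.93

z = ln(S₂/S₁) / ln(A₂/A₁) = ln(28/16) / ln(123/5.23) = 0.5596 / 3.1578 = 0.1772
c = S₁ / A₁^z = 16 / 5.23^0.1772 = 16 / 1.341 = 11.93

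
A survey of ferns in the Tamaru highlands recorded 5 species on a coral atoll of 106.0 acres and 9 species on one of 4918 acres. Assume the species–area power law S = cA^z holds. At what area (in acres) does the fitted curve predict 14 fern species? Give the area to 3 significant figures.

88000 acres

z = ln(9/5) / ln(4918/106) = 0.5878 / 3.8372 = 0.1532
c = 5 / 106^0.1532 = 5 / 2.043 = 2.448
A = (14/2.448)^(1/0.1532) ⇒ ln A = ln(5.72)/0.1532 = 11.3851
A = e^11.3851 ≈ 87996 acres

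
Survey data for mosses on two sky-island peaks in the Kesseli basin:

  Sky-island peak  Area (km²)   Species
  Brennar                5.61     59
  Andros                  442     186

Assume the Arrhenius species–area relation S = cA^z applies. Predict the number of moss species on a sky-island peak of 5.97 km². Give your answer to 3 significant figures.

60.0

z = ln(186/59) / ln(442/5.61) = 1.1482 / 4.3668 = 0.2629
c = 59 / 5.61^0.2629 = 59 / 1.574 = 37.49
S₃ = 37.49 × 5.97^0.2629 = 37.49 × 1.6 ≈ 59.97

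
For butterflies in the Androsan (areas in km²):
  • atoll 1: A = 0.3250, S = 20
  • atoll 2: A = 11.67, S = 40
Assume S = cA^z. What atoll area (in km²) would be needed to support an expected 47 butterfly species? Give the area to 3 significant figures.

26.8 km²

z = ln(40/20) / ln(11.67/0.325) = 0.6931 / 3.5810 = 0.1936
c = 20 / 0.325^0.1936 = 20 / 0.8045 = 24.86
A = (47/24.86)^(1/0.1936) ⇒ ln A = ln(1.891)/0.1936 = 3.2902
A = e^3.2902 ≈ 26.85 km²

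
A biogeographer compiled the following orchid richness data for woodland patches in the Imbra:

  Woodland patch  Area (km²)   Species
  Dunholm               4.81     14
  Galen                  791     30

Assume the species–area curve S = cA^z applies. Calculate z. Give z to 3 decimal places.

0.149

Taking logs: ln S = ln c + z ln A, so z = (ln S₂ − ln S₁)/(ln A₂ − ln A₁).
z = ln(30/14) / ln(791/4.81) = ln(2.143) / ln(164.4) = 0.7621 / 5.1026 = 0.1494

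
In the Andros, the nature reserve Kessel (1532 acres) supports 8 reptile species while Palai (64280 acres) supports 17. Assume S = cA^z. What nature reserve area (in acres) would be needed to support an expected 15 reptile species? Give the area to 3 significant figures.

34600 acres

z = ln(17/8) / ln(64280/1532) = 0.7538 / 3.7367 = 0.2017
c = 8 / 1532^0.2017 = 8 / 4.391 = 1.822
A = (15/1.822)^(1/0.2017) ⇒ ln A = ln(8.233)/0.2017 = 10.4505
A = e^10.4505 ≈ 34563 acres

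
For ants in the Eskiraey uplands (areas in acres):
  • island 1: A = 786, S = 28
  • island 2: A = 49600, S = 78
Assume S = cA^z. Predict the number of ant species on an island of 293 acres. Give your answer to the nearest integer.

z = ln(78/28) / ln(49600/786) = 1.0245 / 4.1448 = 0.2472
c = 28 / 786^0.2472 = 28 / 5.196 = 5.389
S₃ = 5.389 × 293^0.2472 = 5.389 × 4.072 ≈ 21.94

22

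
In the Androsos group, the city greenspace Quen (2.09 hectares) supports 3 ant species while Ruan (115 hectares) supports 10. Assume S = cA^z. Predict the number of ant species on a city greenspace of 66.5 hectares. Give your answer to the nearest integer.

z = ln(10/3) / ln(115/2.09) = 1.2040 / 4.0078 = 0.3004
c = 3 / 2.09^0.3004 = 3 / 1.248 = 2.404
S₃ = 2.404 × 66.5^0.3004 = 2.404 × 3.529 ≈ 8.483

8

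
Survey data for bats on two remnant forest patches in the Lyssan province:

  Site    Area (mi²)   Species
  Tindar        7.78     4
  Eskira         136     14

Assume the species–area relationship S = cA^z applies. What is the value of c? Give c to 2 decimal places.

z = ln(S₂/S₁) / ln(A₂/A₁) = ln(14/4) / ln(136/7.78) = 1.2528 / 2.8611 = 0.4379
c = S₁ / A₁^z = 4 / 7.78^0.4379 = 4 / 2.455 = 1.629

1.63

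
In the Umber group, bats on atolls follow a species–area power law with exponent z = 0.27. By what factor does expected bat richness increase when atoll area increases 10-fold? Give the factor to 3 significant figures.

S₂/S₁ = (A₂/A₁)^z = 10^0.27
ln(S₂/S₁) = 0.27 × ln 10 = 0.27 × 2.3026 = 0.6217
S₂/S₁ = e^0.6217 ≈ 1.862

1.86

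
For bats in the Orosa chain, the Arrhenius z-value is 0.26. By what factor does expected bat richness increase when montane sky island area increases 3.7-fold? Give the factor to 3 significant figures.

1.41

S₂/S₁ = (A₂/A₁)^z = 3.7^0.26
ln(S₂/S₁) = 0.26 × ln 3.7 = 0.26 × 1.3083 = 0.3402
S₂/S₁ = e^0.3402 ≈ 1.405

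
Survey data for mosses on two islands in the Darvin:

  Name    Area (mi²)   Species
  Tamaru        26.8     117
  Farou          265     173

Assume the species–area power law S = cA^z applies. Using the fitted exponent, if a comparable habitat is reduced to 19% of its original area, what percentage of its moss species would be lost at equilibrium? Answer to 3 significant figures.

z = ln(173/117) / ln(265/26.8) = 0.3911 / 2.2913 = 0.1707
S_new/S_old = (A_new/A_old)^z = 0.19^0.1707 = exp(0.1707 × -1.6607) = 0.7532
Fraction lost = 1 − 0.7532 = 0.2468

24.7%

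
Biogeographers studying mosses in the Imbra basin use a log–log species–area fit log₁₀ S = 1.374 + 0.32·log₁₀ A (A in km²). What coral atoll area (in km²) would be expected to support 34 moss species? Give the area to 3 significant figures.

34 = 23.66 × A^0.32  ⇒  A^0.32 = 34/23.66 = 1.437
ln A = ln(1.437) / 0.32 = 0.3626 / 0.32 = 1.1332
A = e^1.1332 ≈ 3.105 km²

3.11 km²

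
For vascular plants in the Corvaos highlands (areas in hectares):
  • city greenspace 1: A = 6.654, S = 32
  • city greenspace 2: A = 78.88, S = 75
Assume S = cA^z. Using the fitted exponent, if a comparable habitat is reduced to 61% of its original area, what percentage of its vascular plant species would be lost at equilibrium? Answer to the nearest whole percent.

z = ln(75/32) / ln(78.88/6.654) = 0.8518 / 2.4727 = 0.3445
S_new/S_old = (A_new/A_old)^z = 0.61^0.3445 = exp(0.3445 × -0.4943) = 0.8434
Fraction lost = 1 − 0.8434 = 0.1566

16%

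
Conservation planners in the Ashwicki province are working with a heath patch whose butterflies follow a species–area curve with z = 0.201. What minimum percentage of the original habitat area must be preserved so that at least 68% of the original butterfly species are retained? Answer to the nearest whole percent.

15%

Need (A_new/A_old)^0.201 = 0.68, so A_new/A_old = 0.68^(1/0.201) = 0.68^4.975
ln(A_new/A_old) = ln 0.68 / 0.201 = -0.3857 / 0.201 = -1.9187
A_new/A_old = e^-1.9187 ≈ 0.1468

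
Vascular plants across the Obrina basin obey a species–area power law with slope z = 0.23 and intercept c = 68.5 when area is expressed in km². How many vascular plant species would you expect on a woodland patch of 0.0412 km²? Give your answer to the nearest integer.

S = 68.5 × 0.0412^0.23 = 68.5 × 0.4802 ≈ 32.89

33 species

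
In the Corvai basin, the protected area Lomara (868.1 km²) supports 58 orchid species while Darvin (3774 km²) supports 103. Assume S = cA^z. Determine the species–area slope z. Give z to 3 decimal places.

Taking logs: ln S = ln c + z ln A, so z = (ln S₂ − ln S₁)/(ln A₂ − ln A₁).
z = ln(103/58) / ln(3774/868.1) = ln(1.776) / ln(4.347) = 0.5743 / 1.4696 = 0.3908

0.391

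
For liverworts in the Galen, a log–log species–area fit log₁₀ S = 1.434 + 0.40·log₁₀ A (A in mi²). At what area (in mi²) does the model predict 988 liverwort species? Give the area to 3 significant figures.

988 = 27.16 × A^0.4  ⇒  A^0.4 = 988/27.16 = 36.37
ln A = ln(36.37) / 0.4 = 3.5938 / 0.4 = 8.9844
A = e^8.9844 ≈ 7978 mi²

7980 mi²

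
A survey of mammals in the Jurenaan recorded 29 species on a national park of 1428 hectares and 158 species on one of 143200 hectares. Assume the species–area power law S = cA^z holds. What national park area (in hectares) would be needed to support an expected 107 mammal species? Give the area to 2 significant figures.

z = ln(158/29) / ln(143200/1428) = 1.6953 / 4.6080 = 0.3679
c = 29 / 1428^0.3679 = 29 / 14.48 = 2.003
A = (107/2.003)^(1/0.3679) ⇒ ln A = ln(53.41)/0.3679 = 10.8126
A = e^10.8126 ≈ 49641 hectares

50000 hectares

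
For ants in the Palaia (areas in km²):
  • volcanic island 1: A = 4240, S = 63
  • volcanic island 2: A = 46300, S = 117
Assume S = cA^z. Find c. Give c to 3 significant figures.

7.24

z = ln(S₂/S₁) / ln(A₂/A₁) = ln(117/63) / ln(46300/4240) = 0.6190 / 2.3906 = 0.2589
c = S₁ / A₁^z = 63 / 4240^0.2589 = 63 / 8.696 = 7.245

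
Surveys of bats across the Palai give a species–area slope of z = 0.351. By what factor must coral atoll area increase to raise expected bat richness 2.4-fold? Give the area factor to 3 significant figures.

(A₂/A₁)^0.351 = 2.4, so A₂/A₁ = 2.4^(1/0.351) = 2.4^2.849
ln(A₂/A₁) = ln 2.4 / 0.351 = 0.8755 / 0.351 = 2.4942
A₂/A₁ = e^2.4942 ≈ 12.11

12.1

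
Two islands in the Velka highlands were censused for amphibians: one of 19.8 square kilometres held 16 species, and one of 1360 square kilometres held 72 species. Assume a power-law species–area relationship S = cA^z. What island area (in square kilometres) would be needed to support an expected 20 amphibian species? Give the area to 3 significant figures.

37.1 square kilometres

z = ln(72/16) / ln(1360/19.8) = 1.5041 / 4.2296 = 0.3556
c = 16 / 19.8^0.3556 = 16 / 2.891 = 5.534
A = (20/5.534)^(1/0.3556) ⇒ ln A = ln(3.614)/0.3556 = 3.6132
A = e^3.6132 ≈ 37.08 square kilometres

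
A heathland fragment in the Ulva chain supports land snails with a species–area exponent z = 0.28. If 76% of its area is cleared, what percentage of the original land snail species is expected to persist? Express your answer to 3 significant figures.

S_new/S_old = (A_new/A_old)^z = 0.24^0.28
= exp(0.28 × ln 0.24) = exp(0.28 × -1.4271) = exp(-0.3996) ≈ 0.6706

67.1%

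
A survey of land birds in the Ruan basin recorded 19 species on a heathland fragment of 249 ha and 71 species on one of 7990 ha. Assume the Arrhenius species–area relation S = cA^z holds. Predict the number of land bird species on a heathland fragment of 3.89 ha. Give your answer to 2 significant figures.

3.9

z = ln(71/19) / ln(7990/249) = 1.3182 / 3.4685 = 0.3801
c = 19 / 249^0.3801 = 19 / 8.141 = 2.334
S₃ = 2.334 × 3.89^0.3801 = 2.334 × 1.676 ≈ 3.911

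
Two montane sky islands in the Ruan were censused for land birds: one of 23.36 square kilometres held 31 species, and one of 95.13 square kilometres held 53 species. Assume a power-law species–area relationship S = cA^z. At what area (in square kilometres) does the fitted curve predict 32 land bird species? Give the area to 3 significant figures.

25.4 square kilometres

z = ln(53/31) / ln(95.13/23.36) = 0.5363 / 1.4042 = 0.3819
c = 31 / 23.36^0.3819 = 31 / 3.332 = 9.305
A = (32/9.305)^(1/0.3819) ⇒ ln A = ln(3.439)/0.3819 = 3.2342
A = e^3.2342 ≈ 25.38 square kilometres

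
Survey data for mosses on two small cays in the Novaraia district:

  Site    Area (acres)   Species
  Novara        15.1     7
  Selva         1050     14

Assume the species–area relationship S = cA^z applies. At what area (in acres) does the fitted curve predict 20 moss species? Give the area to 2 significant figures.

9300 acres

z = ln(14/7) / ln(1050/15.1) = 0.6931 / 4.2419 = 0.1634
c = 7 / 15.1^0.1634 = 7 / 1.558 = 4.492
A = (20/4.492)^(1/0.1634) ⇒ ln A = ln(4.452)/0.1634 = 9.1393
A = e^9.1393 ≈ 9314 acres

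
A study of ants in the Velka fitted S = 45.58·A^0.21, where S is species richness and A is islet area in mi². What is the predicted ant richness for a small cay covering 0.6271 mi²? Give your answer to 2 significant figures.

41

S = 45.58 × 0.6271^0.21
ln S = ln 45.58 + 0.21 × ln 0.6271 = 3.8195 + 0.21 × -0.4666 = 3.7215
S = e^3.7215 ≈ 41.33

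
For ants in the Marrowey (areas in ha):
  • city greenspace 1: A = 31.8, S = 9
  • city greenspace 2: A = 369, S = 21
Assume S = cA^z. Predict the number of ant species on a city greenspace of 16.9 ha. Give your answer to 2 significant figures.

7.2

z = ln(21/9) / ln(369/31.8) = 0.8473 / 2.4513 = 0.3456
c = 9 / 31.8^0.3456 = 9 / 3.306 = 2.722
S₃ = 2.722 × 16.9^0.3456 = 2.722 × 2.657 ≈ 7.233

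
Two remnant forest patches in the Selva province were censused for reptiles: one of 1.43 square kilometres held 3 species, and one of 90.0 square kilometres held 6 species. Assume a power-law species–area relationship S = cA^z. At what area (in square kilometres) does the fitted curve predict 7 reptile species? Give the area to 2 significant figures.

230 square kilometres

z = ln(6/3) / ln(90/1.43) = 0.6931 / 4.1421 = 0.1673
c = 3 / 1.43^0.1673 = 3 / 1.062 = 2.826
A = (7/2.826)^(1/0.1673) ⇒ ln A = ln(2.477)/0.1673 = 5.4210
A = e^5.4210 ≈ 226.1 square kilometres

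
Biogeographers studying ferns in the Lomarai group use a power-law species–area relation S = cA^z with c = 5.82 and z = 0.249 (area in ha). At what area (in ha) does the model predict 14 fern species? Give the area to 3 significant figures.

14 = 5.82 × A^0.249  ⇒  A^0.249 = 14/5.82 = 2.405
ln A = ln(2.405) / 0.249 = 0.8778 / 0.249 = 3.5251
A = e^3.5251 ≈ 33.96 ha

34.0 ha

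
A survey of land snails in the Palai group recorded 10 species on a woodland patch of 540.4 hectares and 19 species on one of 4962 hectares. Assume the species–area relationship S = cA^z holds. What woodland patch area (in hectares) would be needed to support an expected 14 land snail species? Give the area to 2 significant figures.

1700 hectares

z = ln(19/10) / ln(4962/540.4) = 0.6419 / 2.2173 = 0.2895
c = 10 / 540.4^0.2895 = 10 / 6.181 = 1.618
A = (14/1.618)^(1/0.2895) ⇒ ln A = ln(8.654)/0.2895 = 7.4546
A = e^7.4546 ≈ 1728 hectares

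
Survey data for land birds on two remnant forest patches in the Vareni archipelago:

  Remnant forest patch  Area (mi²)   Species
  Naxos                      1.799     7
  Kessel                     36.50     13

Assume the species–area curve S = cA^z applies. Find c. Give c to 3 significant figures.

z = ln(S₂/S₁) / ln(A₂/A₁) = ln(13/7) / ln(36.5/1.799) = 0.6190 / 3.0101 = 0.2057
c = S₁ / A₁^z = 7 / 1.799^0.2057 = 7 / 1.128 = 6.204

6.20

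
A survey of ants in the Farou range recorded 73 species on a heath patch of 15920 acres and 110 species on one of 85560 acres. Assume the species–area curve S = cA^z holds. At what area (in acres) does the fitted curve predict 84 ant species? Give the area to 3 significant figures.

z = ln(110/73) / ln(85560/15920) = 0.4100 / 1.6816 = 0.2438
c = 73 / 15920^0.2438 = 73 / 10.58 = 6.899
A = (84/6.899)^(1/0.2438) ⇒ ln A = ln(12.18)/0.2438 = 10.2510
A = e^10.2510 ≈ 28310 acres

28300 acres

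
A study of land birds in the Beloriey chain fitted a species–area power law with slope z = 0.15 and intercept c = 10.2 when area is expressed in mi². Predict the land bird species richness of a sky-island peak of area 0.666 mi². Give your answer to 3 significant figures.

S = 10.2 × 0.666^0.15 = 10.2 × 0.9409 ≈ 9.597

9.60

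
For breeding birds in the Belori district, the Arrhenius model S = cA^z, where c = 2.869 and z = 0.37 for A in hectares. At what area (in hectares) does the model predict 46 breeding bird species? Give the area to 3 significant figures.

46 = 2.869 × A^0.37  ⇒  A^0.37 = 46/2.869 = 16.03
ln A = ln(16.03) / 0.37 = 2.7747 / 0.37 = 7.4991
A = e^7.4991 ≈ 1806 hectares

1810 hectares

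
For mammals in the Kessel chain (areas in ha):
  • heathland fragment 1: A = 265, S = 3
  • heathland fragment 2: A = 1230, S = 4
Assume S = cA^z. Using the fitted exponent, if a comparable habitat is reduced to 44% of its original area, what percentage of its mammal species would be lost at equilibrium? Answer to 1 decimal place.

14.3%

z = ln(4/3) / ln(1230/265) = 0.2877 / 1.5350 = 0.1874
S_new/S_old = (A_new/A_old)^z = 0.44^0.1874 = exp(0.1874 × -0.8210) = 0.8574
Fraction lost = 1 − 0.8574 = 0.1426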